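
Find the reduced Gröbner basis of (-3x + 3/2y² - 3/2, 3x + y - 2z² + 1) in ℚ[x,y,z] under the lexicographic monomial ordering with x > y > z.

Buchberger's algorithm terminates because the ascending chain of leading-term ideals stabilizes.

f_1 = -3x + 3/2y² - 3/2, LT = x.
f_2 = 3x + y - 2z² + 1, LT = x.

S(f_1,f_2): lcm = x. S = -½y² - ⅓y + ⅔z² + ⅙.
  leading term y²: no divisor's leading term divides it; move -½y² to the remainder.
  leading term y: no divisor's leading term divides it; move -⅓y to the remainder.
  leading term z²: no divisor's leading term divides it; move ⅔z² to the remainder.
  leading term 1: no divisor's leading term divides it; move ⅙ to the remainder.
  remainder -½y² - ⅓y + ⅔z² + ⅙ ≠ 0; add g_3 = -½y² - ⅓y + ⅔z² + ⅙ to the basis.

The other S-polynomials (S(f_1,g_3), S(f_2,g_3)) all reduce to 0 modulo the current basis, so we have a Gröbner basis.
Inter-reduce: drop elements whose leading term is divisible by another's, tail-reduce, and make monic.

G = {x + ⅓y - ⅔z² + ⅓, y² + ⅔y - 4/3z² - ⅓}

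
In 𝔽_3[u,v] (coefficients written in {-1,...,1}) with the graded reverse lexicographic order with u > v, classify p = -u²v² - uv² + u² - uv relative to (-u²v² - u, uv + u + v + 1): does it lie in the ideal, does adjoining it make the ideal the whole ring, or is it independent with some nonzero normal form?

-u²v² - uv² + u² - uv is independent of I; its normal form modulo I is v + 1.

First compute the reduced Gröbner basis of I by Buchberger's algorithm.
f_1 = -u²v² - u, LT = u²v².
f_2 = uv + u + v + 1, LT = uv.

S(f_1,f_2): lcm = u²v². S = -u²v - uv² - uv + u.
  leading term u²v: subtract (-u)·f_2 from -u²v - uv² - uv + u → -uv² + u² - u
  leading term uv²: subtract (-v)·f_2 from -uv² + u² - u → u² + uv + v² - u + v
  leading term u²: no divisor's leading term divides it; move u² to the remainder.
  leading term uv: subtract (1)·f_2 from uv + v² - u + v → v² + u - 1
  leading term v²: no divisor's leading term divides it; move v² to the remainder.
  leading term u: no divisor's leading term divides it; move u to the remainder.
  leading term 1: no divisor's leading term divides it; move -1 to the remainder.
  remainder u² + v² + u - 1 ≠ 0; add h_3 = u² + v² + u - 1 to the basis.

S(f_1,h_3): lcm = u²v². S = -v⁴ - uv² + v² + u.
  leading term v⁴: no divisor's leading term divides it; move -v⁴ to the remainder.
  leading term uv²: subtract (-v)·f_2 from -uv² + v² + u → uv - v² + u + v
  leading term uv: subtract (1)·f_2 from uv - v² + u + v → -v² - 1
  leading term v²: no divisor's leading term divides it; move -v² to the remainder.
  leading term 1: no divisor's leading term divides it; move -1 to the remainder.
  remainder -v⁴ - v² - 1 ≠ 0; add h_4 = -v⁴ - v² - 1 to the basis.

S(f_2,h_3): lcm = u²v. S = -v³ + u² + u + v.
  leading term v³: no divisor's leading term divides it; move -v³ to the remainder.
  leading term u²: subtract (1)·h_3 from u² + u + v → -v² + v + 1
  leading term v²: no divisor's leading term divides it; move -v² to the remainder.
  leading term v: no divisor's leading term divides it; move v to the remainder.
  leading term 1: no divisor's leading term divides it; move 1 to the remainder.
  remainder -v³ - v² + v + 1 ≠ 0; add h_5 = -v³ - v² + v + 1 to the basis.

The other S-polynomials (S(f_1,h_4), S(f_2,h_4), S(h_3,h_4), S(f_1,h_5), S(f_2,h_5), S(h_3,h_5), S(h_4,h_5)) all reduce to 0 modulo the current basis, so we have a Gröbner basis.
Inter-reduce: drop elements whose leading term is divisible by another's, tail-reduce, and make monic.
Reduced Gröbner basis: {v³ + v² - v - 1, u² + v² + u - 1, uv + u + v + 1}.
Label its elements g_1 = v³ + v² - v - 1, g_2 = u² + v² + u - 1, g_3 = uv + u + v + 1.

Reduce p = -u²v² - uv² + u² - uv modulo G:
  leading term u²v²: subtract (-v²)·g_2 from -u²v² - uv² + u² - uv → v⁴ + u² - uv - v²
  leading term v⁴: subtract (v)·g_1 from v⁴ + u² - uv - v² → -v³ + u² - uv + v
  leading term v³: subtract (-1)·g_1 from -v³ + u² - uv + v → u² - uv + v² - 1
  leading term u²: subtract (1)·g_2 from u² - uv + v² - 1 → -uv - u
  leading term uv: subtract (-1)·g_3 from -uv - u → v + 1
  leading term v: no divisor's leading term divides it; move v to the remainder.
  leading term 1: no divisor's leading term divides it; move 1 to the remainder.
  normal form = v + 1.
The normal form is nonzero, so p ∉ I. Since p minus its normal form lies in I, I + (p) = I + (r) where r = v + 1; decide whether this ideal is the whole ring.
Run Buchberger on G together with r (pairs among the g_i already reduce to 0 since G is a Gröbner basis):
g_1 = v³ + v² - v - 1, LT = v³.
g_2 = u² + v² + u - 1, LT = u².
g_3 = uv + u + v + 1, LT = uv.
r = v + 1, LT = v.

The S-polynomials (S(g_1,g_2), S(g_1,g_3), S(g_1,r), S(g_2,g_3), S(g_2,r), S(g_3,r)) all reduce to 0 modulo the current basis, so we have a Gröbner basis.
Inter-reduce: drop elements whose leading term is divisible by another's, tail-reduce, and make monic.
Reduced Gröbner basis: {u² + u, v + 1}.
The reduced Gröbner basis of I + (p) is {u² + u, v + 1} ≠ {1}, a proper ideal, so the enlarged system stays consistent: p is independent of I, with normal form v + 1.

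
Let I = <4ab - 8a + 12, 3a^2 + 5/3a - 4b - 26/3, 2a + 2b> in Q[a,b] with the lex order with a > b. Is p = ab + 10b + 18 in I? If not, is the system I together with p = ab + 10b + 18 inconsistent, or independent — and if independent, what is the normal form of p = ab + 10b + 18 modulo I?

Adjoining ab + 10b + 18 makes the ideal the whole ring: the system is inconsistent.

First compute the reduced Gröbner basis of I by Buchberger's algorithm.
f_1 = 4ab - 8a + 12, LT = ab.
f_2 = 3a^2 + 5/3a - 4b - 26/3, LT = a^2.
f_3 = 2a + 2b, LT = a.

S(f_1,f_2): lcm = a^2b. S = -2a^2 - 5/9ab + 3a + 4/3b^2 + 26/9b.
  reduce S modulo (f_1, f_2, f_3):
  remainder 4/3b^2 - 25/9b - 37/9 ≠ 0; add h_4 = 4/3b^2 - 25/9b - 37/9 to the basis.

S(f_1,f_3): lcm = ab. S = -2a - b^2 + 3.
  reduce S modulo (f_1, f_2, f_3, h_4):
  remainder -1/12b - 1/12 ≠ 0; add h_5 = -1/12b - 1/12 to the basis.

The other S-polynomials (S(f_2,f_3), S(f_1,h_4), S(f_2,h_4), S(f_3,h_4), S(f_1,h_5), S(f_2,h_5), S(f_3,h_5), S(h_4,h_5)) all reduce to 0 modulo the current basis, so we have a Gröbner basis.
Inter-reduce: drop elements whose leading term is divisible by another's, tail-reduce, and make monic.
Reduced Gröbner basis: {a - 1, b + 1}.
Label its elements g_1 = a - 1, g_2 = b + 1.

Reduce p = ab + 10b + 18 modulo G:
  leading term ab: subtract (b)·g_1 from ab + 10b + 18 → 11b + 18
  leading term b: subtract (11)·g_2 from 11b + 18 → 7
  leading term 1: no divisor's leading term divides it; move 7 to the remainder.
  normal form = 7.
The normal form is nonzero, so p ∉ I. Since p minus its normal form lies in I, I + (p) = I + (r) where r = 7; decide whether this ideal is the whole ring.
Here r = 7 is a nonzero constant, hence a unit: 1 ∈ I + (p), the Gröbner basis of I + (p) is {1}, and the enlarged system has no common solution — adjoining p is inconsistent.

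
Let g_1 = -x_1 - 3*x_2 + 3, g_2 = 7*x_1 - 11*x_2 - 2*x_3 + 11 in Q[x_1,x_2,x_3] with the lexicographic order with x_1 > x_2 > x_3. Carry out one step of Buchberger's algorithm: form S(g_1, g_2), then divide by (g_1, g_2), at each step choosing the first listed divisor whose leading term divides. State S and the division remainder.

S(g_1, g_2) = 32/7*x_2 + 2/7*x_3 - 32/7; remainder on division = 32/7*x_2 + 2/7*x_3 - 32/7.

lcm(LM(g_1), LM(g_2)) = x_1.
S = (lcm/LT(g_1))·g_1 − (lcm/LT(g_2))·g_2 = 32/7*x_2 + 2/7*x_3 - 32/7.
Reduce S modulo (g_1, g_2) in that order:
  leading term x_2: no divisor's leading term divides it; move 32/7*x_2 to the remainder.
  leading term x_3: no divisor's leading term divides it; move 2/7*x_3 to the remainder.
  leading term 1: no divisor's leading term divides it; move -32/7 to the remainder.
The remainder 32/7*x_2 + 2/7*x_3 - 32/7 is nonzero, so it would be added as the next basis element.
This is the inner loop of Buchberger's algorithm — each nonzero remainder becomes a new basis element.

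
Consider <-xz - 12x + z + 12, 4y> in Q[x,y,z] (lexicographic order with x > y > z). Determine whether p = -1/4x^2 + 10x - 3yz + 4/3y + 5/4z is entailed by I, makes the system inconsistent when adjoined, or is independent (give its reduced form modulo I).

-1/4x^2 + 10x - 3yz + 4/3y + 5/4z is independent of I; its normal form modulo I is -1/4x^2 + 10x + 5/4z.

First compute the reduced Gröbner basis of I by Buchberger's algorithm.
f_1 = -xz - 12x + z + 12, LT = xz.
f_2 = 4y, LT = y.

The S-polynomials (S(f_1,f_2)) all reduce to 0 modulo the current basis, so we have a Gröbner basis.
Inter-reduce: drop elements whose leading term is divisible by another's, tail-reduce, and make monic.
Reduced Gröbner basis: {xz + 12x - z - 12, y}.
Label its elements g_1 = xz + 12x - z - 12, g_2 = y.

Reduce p = -1/4x^2 + 10x - 3yz + 4/3y + 5/4z modulo G:
  leading term x^2: no divisor's leading term divides it; move -1/4x^2 to the remainder.
  leading term x: no divisor's leading term divides it; move 10x to the remainder.
  leading term yz: subtract (-3z)·g_2 from -3yz + 4/3y + 5/4z → 4/3y + 5/4z
  leading term y: subtract (4/3)·g_2 from 4/3y + 5/4z → 5/4z
  leading term z: no divisor's leading term divides it; move 5/4z to the remainder.
  normal form = -1/4x^2 + 10x + 5/4z.
The normal form is nonzero, so p ∉ I. Since p minus its normal form lies in I, I + (p) = I + (r) where r = -1/4x^2 + 10x + 5/4z; decide whether this ideal is the whole ring.
Run Buchberger on G together with r (pairs among the g_i already reduce to 0 since G is a Gröbner basis):
g_1 = xz + 12x - z - 12, LT = xz.
g_2 = y, LT = y.
r = -1/4x^2 + 10x + 5/4z, LT = x^2.

S(g_1,r): lcm = x^2z. S = 12x^2 + 39xz - 12x + 5z^2.
  reduce S modulo (g_1, g_2, r):
  remainder 5z^2 + 99z + 468 ≠ 0; add m_4 = 5z^2 + 99z + 468 to the basis.

The other S-polynomials (S(g_1,g_2), S(g_2,r), S(g_1,m_4), S(g_2,m_4), S(r,m_4)) all reduce to 0 modulo the current basis, so we have a Gröbner basis.
Inter-reduce: drop elements whose leading term is divisible by another's, tail-reduce, and make monic.
Reduced Gröbner basis: {x^2 - 40x - 5z, xz + 12x - z - 12, y, z^2 + 99/5z + 468/5}.
The reduced Gröbner basis of I + (p) is {x^2 - 40x - 5z, xz + 12x - z - 12, y, z^2 + 99/5z + 468/5} ≠ {1}, a proper ideal, so the enlarged system stays consistent: p is independent of I, with normal form -1/4x^2 + 10x + 5/4z.

Ideal membership is decidable via reduction modulo a Gröbner basis.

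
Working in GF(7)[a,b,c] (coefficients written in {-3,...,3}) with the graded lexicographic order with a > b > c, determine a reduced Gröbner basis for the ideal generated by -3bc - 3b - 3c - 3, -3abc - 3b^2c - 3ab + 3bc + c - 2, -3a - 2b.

G = {b^2 - b - c - 2, bc + b + c + 1, c^2 + c, a + 3b}

The reduced Gröbner basis is the canonical form of the ideal for this ordering.

f_1 = -3bc - 3b - 3c - 3, LT = bc.
f_2 = -3abc - 3b^2c - 3ab + 3bc + c - 2, LT = abc.
f_3 = -3a - 2b, LT = a.

S(f_1,f_2): lcm = abc. S = -b^2c + ac + bc + a - 2c - 3.
  leading term b^2c: subtract (-2b)·f_1 from -b^2c + ac + bc + a - 2c - 3 → ac + b^2 + 2bc + a + b - 2c - 3
  leading term ac: subtract (2c)·f_3 from ac + b^2 + 2bc + a + b - 2c - 3 → b^2 - bc + a + b - 2c - 3
  leading term b^2: no divisor's leading term divides it; move b^2 to the remainder.
  leading term bc: subtract (-2)·f_1 from -bc + a + b - 2c - 3 → a + 2b - c - 2
  leading term a: subtract (2)·f_3 from a + 2b - c - 2 → -b - c - 2
  leading term b: no divisor's leading term divides it; move -b to the remainder.
  leading term c: no divisor's leading term divides it; move -c to the remainder.
  leading term 1: no divisor's leading term divides it; move -2 to the remainder.
  remainder b^2 - b - c - 2 ≠ 0; add g_4 = b^2 - b - c - 2 to the basis.

S(f_1,g_4): lcm = b^2c. S = b^2 + 2bc + c^2 + b + 2c.
  leading term b^2: subtract (1)·g_4 from b^2 + 2bc + c^2 + b + 2c → 2bc + c^2 + 2b + 3c + 2
  leading term bc: subtract (-3)·f_1 from 2bc + c^2 + 2b + 3c + 2 → c^2 + c
  leading term c^2: no divisor's leading term divides it; move c^2 to the remainder.
  leading term c: no divisor's leading term divides it; move c to the remainder.
  remainder c^2 + c ≠ 0; add g_5 = c^2 + c to the basis.

The other S-polynomials (S(f_1,f_3), S(f_2,f_3), S(f_2,g_4), S(f_3,g_4), S(f_1,g_5), S(f_2,g_5), S(f_3,g_5), S(g_4,g_5)) all reduce to 0 modulo the current basis, so we have a Gröbner basis.
Inter-reduce: drop elements whose leading term is divisible by another's, tail-reduce, and make monic.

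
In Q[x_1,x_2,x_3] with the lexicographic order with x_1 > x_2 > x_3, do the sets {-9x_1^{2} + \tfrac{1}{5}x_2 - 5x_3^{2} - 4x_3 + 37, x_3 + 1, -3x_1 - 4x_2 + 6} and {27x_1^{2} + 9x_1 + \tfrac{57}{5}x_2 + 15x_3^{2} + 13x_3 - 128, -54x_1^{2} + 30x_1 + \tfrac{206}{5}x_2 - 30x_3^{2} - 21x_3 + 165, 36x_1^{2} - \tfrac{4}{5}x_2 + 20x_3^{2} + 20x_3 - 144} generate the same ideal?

Yes, the ideals are equal.

Since reduced Gröbner bases are canonical representatives of ideals under a given ordering, it suffices to compute and compare them.
Buchberger on the first generating set:
f_1 = -9x_1^{2} + \tfrac{1}{5}x_2 - 5x_3^{2} - 4x_3 + 37, LT = x_1^{2}.
f_2 = x_3 + 1, LT = x_3.
f_3 = -3x_1 - 4x_2 + 6, LT = x_1.

S(f_1,f_3): lcm = x_1^{2}. S = -\tfrac{4}{3}x_1x_2 + 2x_1 - \tfrac{1}{45}x_2 + \tfrac{5}{9}x_3^{2} + \tfrac{4}{9}x_3 - \tfrac{37}{9}.
  leading term x_1x_2: subtract (\tfrac{4}{9}x_2)·f_3 from -\tfrac{4}{3}x_1x_2 + 2x_1 - \tfrac{1}{45}x_2 + \tfrac{5}{9}x_3^{2} + \tfrac{4}{9}x_3 - \tfrac{37}{9} → 2x_1 + \tfrac{16}{9}x_2^{2} - \tfrac{121}{45}x_2 + \tfrac{5}{9}x_3^{2} + \tfrac{4}{9}x_3 - \tfrac{37}{9}
  leading term x_1: subtract (-\tfrac{2}{3})·f_3 from 2x_1 + \tfrac{16}{9}x_2^{2} - \tfrac{121}{45}x_2 + \tfrac{5}{9}x_3^{2} + \tfrac{4}{9}x_3 - \tfrac{37}{9} → \tfrac{16}{9}x_2^{2} - \tfrac{241}{45}x_2 + \tfrac{5}{9}x_3^{2} + \tfrac{4}{9}x_3 - \tfrac{1}{9}
  leading term x_2^{2}: no divisor's leading term divides it; move \tfrac{16}{9}x_2^{2} to the remainder.
  leading term x_2: no divisor's leading term divides it; move -\tfrac{241}{45}x_2 to the remainder.
  leading term x_3^{2}: subtract (\tfrac{5}{9}x_3)·f_2 from \tfrac{5}{9}x_3^{2} + \tfrac{4}{9}x_3 - \tfrac{1}{9} → -\tfrac{1}{9}x_3 - \tfrac{1}{9}
  leading term x_3: subtract (-\tfrac{1}{9})·f_2 from -\tfrac{1}{9}x_3 - \tfrac{1}{9} → 0
  remainder \tfrac{16}{9}x_2^{2} - \tfrac{241}{45}x_2 ≠ 0; add g_4 = \tfrac{16}{9}x_2^{2} - \tfrac{241}{45}x_2 to the basis.

The other S-polynomials (S(f_1,f_2), S(f_2,f_3), S(f_1,g_4), S(f_2,g_4), S(f_3,g_4)) all reduce to 0 modulo the current basis, so we have a Gröbner basis.
Inter-reduce: drop elements whose leading term is divisible by another's, tail-reduce, and make monic.
Reduced Gröbner basis: {x_1 + \tfrac{4}{3}x_2 - 2, x_2^{2} - \tfrac{241}{80}x_2, x_3 + 1}.

Buchberger on the second generating set:
h_1 = 27x_1^{2} + 9x_1 + \tfrac{57}{5}x_2 + 15x_3^{2} + 13x_3 - 128, LT = x_1^{2}.
h_2 = -54x_1^{2} + 30x_1 + \tfrac{206}{5}x_2 - 30x_3^{2} - 21x_3 + 165, LT = x_1^{2}.
h_3 = 36x_1^{2} - \tfrac{4}{5}x_2 + 20x_3^{2} + 20x_3 - 144, LT = x_1^{2}.

S(h_1,h_2): lcm = x_1^{2}. S = \tfrac{8}{9}x_1 + \tfrac{32}{27}x_2 + \tfrac{5}{54}x_3 - \tfrac{91}{54}.
  leading term x_1: no divisor's leading term divides it; move \tfrac{8}{9}x_1 to the remainder.
  leading term x_2: no divisor's leading term divides it; move \tfrac{32}{27}x_2 to the remainder.
  leading term x_3: no divisor's leading term divides it; move \tfrac{5}{54}x_3 to the remainder.
  leading term 1: no divisor's leading term divides it; move -\tfrac{91}{54} to the remainder.
  remainder \tfrac{8}{9}x_1 + \tfrac{32}{27}x_2 + \tfrac{5}{54}x_3 - \tfrac{91}{54} ≠ 0; add k_4 = \tfrac{8}{9}x_1 + \tfrac{32}{27}x_2 + \tfrac{5}{54}x_3 - \tfrac{91}{54} to the basis.

S(h_1,h_3): lcm = x_1^{2}. S = \tfrac{1}{3}x_1 + \tfrac{4}{9}x_2 - \tfrac{2}{27}x_3 - \tfrac{20}{27}.
  leading term x_1: subtract (\tfrac{3}{8})·k_4 from \tfrac{1}{3}x_1 + \tfrac{4}{9}x_2 - \tfrac{2}{27}x_3 - \tfrac{20}{27} → -\tfrac{47}{432}x_3 - \tfrac{47}{432}
  leading term x_3: no divisor's leading term divides it; move -\tfrac{47}{432}x_3 to the remainder.
  leading term 1: no divisor's leading term divides it; move -\tfrac{47}{432} to the remainder.
  remainder -\tfrac{47}{432}x_3 - \tfrac{47}{432} ≠ 0; add k_5 = -\tfrac{47}{432}x_3 - \tfrac{47}{432} to the basis.

S(h_1,k_4): lcm = x_1^{2}. S = -\tfrac{4}{3}x_1x_2 - \tfrac{5}{48}x_1x_3 + \tfrac{107}{48}x_1 + \tfrac{19}{45}x_2 + \tfrac{5}{9}x_3^{2} + \tfrac{13}{27}x_3 - \tfrac{128}{27}.
  leading term x_1x_2: subtract (-\tfrac{3}{2}x_2)·k_4 from -\tfrac{4}{3}x_1x_2 - \tfrac{5}{48}x_1x_3 + \tfrac{107}{48}x_1 + \tfrac{19}{45}x_2 + \tfrac{5}{9}x_3^{2} + \tfrac{13}{27}x_3 - \tfrac{128}{27} → -\tfrac{5}{48}x_1x_3 + \tfrac{107}{48}x_1 + \tfrac{16}{9}x_2^{2} + \tfrac{5}{36}x_2x_3 - \tfrac{379}{180}x_2 + \tfrac{5}{9}x_3^{2} + \tfrac{13}{27}x_3 - \tfrac{128}{27}
  leading term x_1x_3: subtract (-\tfrac{15}{128}x_3)·k_4 from -\tfrac{5}{48}x_1x_3 + \tfrac{107}{48}x_1 + \tfrac{16}{9}x_2^{2} + \tfrac{5}{36}x_2x_3 - \tfrac{379}{180}x_2 + \tfrac{5}{9}x_3^{2} + \tfrac{13}{27}x_3 - \tfrac{128}{27} → \tfrac{107}{48}x_1 + \tfrac{16}{9}x_2^{2} + \tfrac{5}{18}x_2x_3 - \tfrac{379}{180}x_2 + \tfrac{145}{256}x_3^{2} + \tfrac{1963}{6912}x_3 - \tfrac{128}{27}
  leading term x_1: subtract (\tfrac{321}{128})·k_4 from \tfrac{107}{48}x_1 + \tfrac{16}{9}x_2^{2} + \tfrac{5}{18}x_2x_3 - \tfrac{379}{180}x_2 + \tfrac{145}{256}x_3^{2} + \tfrac{1963}{6912}x_3 - \tfrac{128}{27} → \tfrac{16}{9}x_2^{2} + \tfrac{5}{18}x_2x_3 - \tfrac{457}{90}x_2 + \tfrac{145}{256}x_3^{2} + \tfrac{179}{3456}x_3 - \tfrac{3557}{6912}
  leading term x_2^{2}: no divisor's leading term divides it; move \tfrac{16}{9}x_2^{2} to the remainder.
  leading term x_2x_3: subtract (-\tfrac{120}{47}x_2)·k_5 from \tfrac{5}{18}x_2x_3 - \tfrac{457}{90}x_2 + \tfrac{145}{256}x_3^{2} + \tfrac{179}{3456}x_3 - \tfrac{3557}{6912} → -\tfrac{241}{45}x_2 + \tfrac{145}{256}x_3^{2} + \tfrac{179}{3456}x_3 - \tfrac{3557}{6912}
  leading term x_2: no divisor's leading term divides it; move -\tfrac{241}{45}x_2 to the remainder.
  leading term x_3^{2}: subtract (-\tfrac{3915}{752}x_3)·k_5 from \tfrac{145}{256}x_3^{2} + \tfrac{179}{3456}x_3 - \tfrac{3557}{6912} → -\tfrac{3557}{6912}x_3 - \tfrac{3557}{6912}
  leading term x_3: subtract (\tfrac{3557}{752})·k_5 from -\tfrac{3557}{6912}x_3 - \tfrac{3557}{6912} → 0
  remainder \tfrac{16}{9}x_2^{2} - \tfrac{241}{45}x_2 ≠ 0; add k_6 = \tfrac{16}{9}x_2^{2} - \tfrac{241}{45}x_2 to the basis.

The other S-polynomials (S(h_2,h_3), S(h_2,k_4), S(h_3,k_4), S(h_1,k_5), S(h_2,k_5), S(h_3,k_5), S(k_4,k_5), S(h_1,k_6), S(h_2,k_6), S(h_3,k_6), S(k_4,k_6), S(k_5,k_6)) all reduce to 0 modulo the current basis, so we have a Gröbner basis.
Inter-reduce: drop elements whose leading term is divisible by another's, tail-reduce, and make monic.
Reduced Gröbner basis: {x_1 + \tfrac{4}{3}x_2 - 2, x_2^{2} - \tfrac{241}{80}x_2, x_3 + 1}.

Same reduced basis, so the two generating sets span the same ideal.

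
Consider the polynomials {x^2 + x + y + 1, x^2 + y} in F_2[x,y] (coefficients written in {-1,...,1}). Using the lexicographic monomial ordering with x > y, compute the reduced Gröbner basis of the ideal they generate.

f_1 = x^2 + x + y + 1, LT = x^2.
f_2 = x^2 + y, LT = x^2.

S(f_1,f_2): lcm = x^2. S = x + 1.
  leading term x: no divisor's leading term divides it; move x to the remainder.
  leading term 1: no divisor's leading term divides it; move 1 to the remainder.
  remainder x + 1 ≠ 0; add g_3 = x + 1 to the basis.

S(f_1,g_3): lcm = x^2. S = y + 1.
  leading term y: no divisor's leading term divides it; move y to the remainder.
  leading term 1: no divisor's leading term divides it; move 1 to the remainder.
  remainder y + 1 ≠ 0; add g_4 = y + 1 to the basis.

The other S-polynomials (S(f_2,g_3), S(f_1,g_4), S(f_2,g_4), S(g_3,g_4)) all reduce to 0 modulo the current basis, so we have a Gröbner basis.
Inter-reduce: drop elements whose leading term is divisible by another's, tail-reduce, and make monic.

G = {x + 1, y + 1}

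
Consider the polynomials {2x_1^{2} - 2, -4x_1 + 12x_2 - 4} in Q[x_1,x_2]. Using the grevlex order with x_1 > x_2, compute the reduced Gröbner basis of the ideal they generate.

G = {x_2^{2} - \tfrac{2}{3}x_2, x_1 - 3x_2 + 1}

The reduced Gröbner basis is the canonical form of the ideal for this ordering.

f_1 = 2x_1^{2} - 2, LT = x_1^{2}.
f_2 = -4x_1 + 12x_2 - 4, LT = x_1.

S(f_1,f_2): lcm = x_1^{2}. S = 3x_1x_2 - x_1 - 1.
  leading term x_1x_2: subtract (-\tfrac{3}{4}x_2)·f_2 from 3x_1x_2 - x_1 - 1 → 9x_2^{2} - x_1 - 3x_2 - 1
  leading term x_2^{2}: no divisor's leading term divides it; move 9x_2^{2} to the remainder.
  leading term x_1: subtract (\tfrac{1}{4})·f_2 from -x_1 - 3x_2 - 1 → -6x_2
  leading term x_2: no divisor's leading term divides it; move -6x_2 to the remainder.
  remainder 9x_2^{2} - 6x_2 ≠ 0; add g_3 = 9x_2^{2} - 6x_2 to the basis.

S(f_1,g_3): leading monomials are coprime, so the S-polynomial reduces to 0 (Buchberger's first criterion).
S(f_2,g_3): leading monomials are coprime, so the S-polynomial reduces to 0 (Buchberger's first criterion).
Every S-polynomial of the final basis reduces to 0, so we have a Gröbner basis.
Inter-reduce: drop elements whose leading term is divisible by another's, tail-reduce, and make monic.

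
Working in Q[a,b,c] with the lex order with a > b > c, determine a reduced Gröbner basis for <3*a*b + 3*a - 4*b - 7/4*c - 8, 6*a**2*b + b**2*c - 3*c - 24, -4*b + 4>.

f_1 = 3*a*b + 3*a - 4*b - 7/4*c - 8, LT = a*b.
f_2 = 6*a**2*b + b**2*c - 3*c - 24, LT = a**2*b.
f_3 = -4*b + 4, LT = b.

S(f_1,f_2): lcm = a**2*b. S = a**2 - 4/3*a*b - 7/12*a*c - 8/3*a - 1/6*b**2*c + 1/2*c + 4.
  reduce S modulo (f_1, f_2, f_3):
  remainder a**2 - 7/12*a*c - 4/3*a - 4/9*c - 4/3 ≠ 0; add g_4 = a**2 - 7/12*a*c - 4/3*a - 4/9*c - 4/3 to the basis.

S(f_1,f_3): lcm = a*b. S = 2*a - 4/3*b - 7/12*c - 8/3.
  reduce S modulo (f_1, f_2, f_3, g_4):
  remainder 2*a - 7/12*c - 4 ≠ 0; add g_5 = 2*a - 7/12*c - 4 to the basis.

S(f_2,f_3): lcm = a**2*b. S = a**2 + 1/6*b**2*c - 1/2*c - 4.
  reduce S modulo (f_1, f_2, f_3, g_4, g_5):
  remainder 49/288*c**2 + 5/3*c ≠ 0; add g_6 = 49/288*c**2 + 5/3*c to the basis.

The other S-polynomials (S(f_1,g_4), S(f_2,g_4), S(f_3,g_4), S(f_1,g_5), S(f_2,g_5), S(f_3,g_5), S(g_4,g_5), S(f_1,g_6), S(f_2,g_6), S(f_3,g_6), S(g_4,g_6), S(g_5,g_6)) all reduce to 0 modulo the current basis, so we have a Gröbner basis.
Inter-reduce: drop elements whose leading term is divisible by another's, tail-reduce, and make monic.

G = {a - 7/24*c - 2, b - 1, c**2 + 480/49*c}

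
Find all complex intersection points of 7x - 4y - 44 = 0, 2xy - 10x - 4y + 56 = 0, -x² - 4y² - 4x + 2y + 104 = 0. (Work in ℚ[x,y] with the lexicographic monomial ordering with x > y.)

{(4, -4)}

Compute a lex Gröbner basis by Buchberger's algorithm.
f_1 = 7x - 4y - 44, LT = x.
f_2 = 2xy - 10x - 4y + 56, LT = xy.
f_3 = -x² - 4x - 4y² + 2y + 104, LT = x².

S(f_1,f_2): lcm = xy. S = 5x - 4/7y² - 30/7y - 28.
  reduce S modulo (f_1, f_2, f_3):
  remainder -4/7y² - 10/7y + 24/7 ≠ 0; add h_4 = -4/7y² - 10/7y + 24/7 to the basis.

S(f_1,f_3): lcm = x². S = -4/7xy - 72/7x - 4y² + 2y + 104.
  reduce S modulo (f_1, f_2, f_3, h_4):
  remainder 164/49y + 656/49 ≠ 0; add h_5 = 164/49y + 656/49 to the basis.

The other S-polynomials (S(f_2,f_3), S(f_1,h_4), S(f_2,h_4), S(f_3,h_4), S(f_1,h_5), S(f_2,h_5), S(f_3,h_5), S(h_4,h_5)) all reduce to 0 modulo the current basis, so we have a Gröbner basis.
Inter-reduce: drop elements whose leading term is divisible by another's, tail-reduce, and make monic.
Reduced Gröbner basis: {x - 4, y + 4}.

Elimination: the polynomial y + 4 lies in the elimination ideal for y, so y ∈ {-4}. For each such y, the remaining basis elements (now univariate) give the rest of the solution.
  y = -4: the earlier basis element becomes x - 4 = 0, giving x = 4 — point (4, -4).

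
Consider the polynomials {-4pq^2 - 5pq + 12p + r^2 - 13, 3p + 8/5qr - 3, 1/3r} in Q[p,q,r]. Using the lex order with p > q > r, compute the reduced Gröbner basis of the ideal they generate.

f_1 = -4pq^2 - 5pq + 12p + r^2 - 13, LT = pq^2.
f_2 = 3p + 8/5qr - 3, LT = p.
f_3 = 1/3r, LT = r.

S(f_1,f_2): lcm = pq^2. S = 5/4pq - 3p - 8/15q^3r + q^2 - 1/4r^2 + 13/4.
  reduce S modulo (f_1, f_2, f_3):
  remainder q^2 + 5/4q + 1/4 ≠ 0; add g_4 = q^2 + 5/4q + 1/4 to the basis.

The other S-polynomials (S(f_1,f_3), S(f_2,f_3), S(f_1,g_4), S(f_2,g_4), S(f_3,g_4)) all reduce to 0 modulo the current basis, so we have a Gröbner basis.
Inter-reduce: drop elements whose leading term is divisible by another's, tail-reduce, and make monic.

G = {p - 1, q^2 + 5/4q + 1/4, r}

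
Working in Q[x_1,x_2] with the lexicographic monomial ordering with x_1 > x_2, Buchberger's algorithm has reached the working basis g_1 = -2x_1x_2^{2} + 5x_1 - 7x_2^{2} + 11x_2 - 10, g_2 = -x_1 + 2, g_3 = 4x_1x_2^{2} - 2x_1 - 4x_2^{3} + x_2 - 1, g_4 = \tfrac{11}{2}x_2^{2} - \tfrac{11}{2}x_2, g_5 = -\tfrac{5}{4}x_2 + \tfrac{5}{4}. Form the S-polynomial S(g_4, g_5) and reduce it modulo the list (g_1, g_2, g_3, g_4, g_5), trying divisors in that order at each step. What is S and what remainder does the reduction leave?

lcm(LM(g_4), LM(g_5)) = x_2^{2}.
S = (lcm/LT(g_4))·g_4 − (lcm/LT(g_5))·g_5 = 0.
Reduce S modulo (g_1, g_2, g_3, g_4, g_5) in that order:
The remainder is 0, so this S-polynomial contributes no new basis element.

S(g_4, g_5) = 0; remainder on division = 0.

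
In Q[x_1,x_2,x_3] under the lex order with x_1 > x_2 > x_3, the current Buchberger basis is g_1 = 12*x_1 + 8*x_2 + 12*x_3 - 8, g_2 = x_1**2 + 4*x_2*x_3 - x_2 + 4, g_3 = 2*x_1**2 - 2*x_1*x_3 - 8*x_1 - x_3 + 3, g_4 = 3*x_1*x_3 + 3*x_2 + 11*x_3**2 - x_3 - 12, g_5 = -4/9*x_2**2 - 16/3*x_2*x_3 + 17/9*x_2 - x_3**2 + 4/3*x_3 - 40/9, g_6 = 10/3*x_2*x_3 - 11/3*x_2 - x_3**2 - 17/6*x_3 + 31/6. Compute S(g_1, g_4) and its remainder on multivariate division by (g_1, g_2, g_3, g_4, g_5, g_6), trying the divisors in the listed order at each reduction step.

lcm(LM(g_1), LM(g_4)) = x_1*x_3.
S = (lcm/LT(g_1))·g_1 − (lcm/LT(g_4))·g_4 = 2/3*x_2*x_3 - x_2 - 8/3*x_3**2 - 1/3*x_3 + 4.
Reduce S modulo (g_1, g_2, g_3, g_4, g_5, g_6) in that order:
  leading term x_2*x_3: subtract (1/5)·g_6 from 2/3*x_2*x_3 - x_2 - 8/3*x_3**2 - 1/3*x_3 + 4 → -4/15*x_2 - 37/15*x_3**2 + 7/30*x_3 + 89/30
  leading term x_2: no divisor's leading term divides it; move -4/15*x_2 to the remainder.
  leading term x_3**2: no divisor's leading term divides it; move -37/15*x_3**2 to the remainder.
  leading term x_3: no divisor's leading term divides it; move 7/30*x_3 to the remainder.
  leading term 1: no divisor's leading term divides it; move 89/30 to the remainder.
The remainder -4/15*x_2 - 37/15*x_3**2 + 7/30*x_3 + 89/30 is nonzero, so it would be added as the next basis element.
This is the inner loop of Buchberger's algorithm — each nonzero remainder becomes a new basis element.

S(g_1, g_4) = 2/3*x_2*x_3 - x_2 - 8/3*x_3**2 - 1/3*x_3 + 4; remainder on division = -4/15*x_2 - 37/15*x_3**2 + 7/30*x_3 + 89/30.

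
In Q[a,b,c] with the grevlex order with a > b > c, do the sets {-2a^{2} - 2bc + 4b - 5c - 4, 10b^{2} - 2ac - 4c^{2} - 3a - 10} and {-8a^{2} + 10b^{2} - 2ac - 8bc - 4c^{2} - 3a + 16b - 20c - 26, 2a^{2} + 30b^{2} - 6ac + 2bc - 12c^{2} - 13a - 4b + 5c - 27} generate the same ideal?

No, the ideals differ.

For a fixed monomial order, each ideal has a unique reduced Gröbner basis; comparing bases decides equality.
Buchberger on the first generating set:
f_1 = -2a^{2} - 2bc + 4b - 5c - 4, LT = a^{2}.
f_2 = 10b^{2} - 2ac - 4c^{2} - 3a - 10, LT = b^{2}.

The S-polynomials (S(f_1,f_2)) all reduce to 0 modulo the current basis, so we have a Gröbner basis.
Inter-reduce: drop elements whose leading term is divisible by another's, tail-reduce, and make monic.
Reduced Gröbner basis: {a^{2} + bc - 2b + \tfrac{5}{2}c + 2, b^{2} - \tfrac{1}{5}ac - \tfrac{2}{5}c^{2} - \tfrac{3}{10}a - 1}.

Buchberger on the second generating set:
h_1 = -8a^{2} + 10b^{2} - 2ac - 8bc - 4c^{2} - 3a + 16b - 20c - 26, LT = a^{2}.
h_2 = 2a^{2} + 30b^{2} - 6ac + 2bc - 12c^{2} - 13a - 4b + 5c - 27, LT = a^{2}.

S(h_1,h_2): lcm = a^{2}. S = -\tfrac{65}{4}b^{2} + \tfrac{13}{4}ac + \tfrac{13}{2}c^{2} + \tfrac{55}{8}a + \tfrac{67}{4}.
  leading term b^{2}: no divisor's leading term divides it; move -\tfrac{65}{4}b^{2} to the remainder.
  leading term ac: no divisor's leading term divides it; move \tfrac{13}{4}ac to the remainder.
  leading term c^{2}: no divisor's leading term divides it; move \tfrac{13}{2}c^{2} to the remainder.
  leading term a: no divisor's leading term divides it; move \tfrac{55}{8}a to the remainder.
  leading term 1: no divisor's leading term divides it; move \tfrac{67}{4} to the remainder.
  remainder -\tfrac{65}{4}b^{2} + \tfrac{13}{4}ac + \tfrac{13}{2}c^{2} + \tfrac{55}{8}a + \tfrac{67}{4} ≠ 0; add k_3 = -\tfrac{65}{4}b^{2} + \tfrac{13}{4}ac + \tfrac{13}{2}c^{2} + \tfrac{55}{8}a + \tfrac{67}{4} to the basis.

The other S-polynomials (S(h_1,k_3), S(h_2,k_3)) all reduce to 0 modulo the current basis, so we have a Gröbner basis.
Inter-reduce: drop elements whose leading term is divisible by another's, tail-reduce, and make monic.
Reduced Gröbner basis: {a^{2} + bc - \tfrac{2}{13}a - 2b + \tfrac{5}{2}c + \tfrac{51}{26}, b^{2} - \tfrac{1}{5}ac - \tfrac{2}{5}c^{2} - \tfrac{11}{26}a - \tfrac{67}{65}}.

These differ, so the ideals are not equal.
The choice of monomial ordering does not affect the verdict — as long as both bases are computed under the same ordering, their equality decides ideal equality.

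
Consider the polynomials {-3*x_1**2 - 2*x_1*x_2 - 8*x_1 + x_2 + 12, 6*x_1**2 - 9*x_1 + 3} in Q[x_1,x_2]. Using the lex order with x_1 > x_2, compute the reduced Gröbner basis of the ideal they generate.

f_1 = -3*x_1**2 - 2*x_1*x_2 - 8*x_1 + x_2 + 12, LT = x_1**2.
f_2 = 6*x_1**2 - 9*x_1 + 3, LT = x_1**2.

S(f_1,f_2): lcm = x_1**2. S = 2/3*x_1*x_2 + 25/6*x_1 - 1/3*x_2 - 9/2.
  leading term x_1*x_2: no divisor's leading term divides it; move 2/3*x_1*x_2 to the remainder.
  leading term x_1: no divisor's leading term divides it; move 25/6*x_1 to the remainder.
  leading term x_2: no divisor's leading term divides it; move -1/3*x_2 to the remainder.
  leading term 1: no divisor's leading term divides it; move -9/2 to the remainder.
  remainder 2/3*x_1*x_2 + 25/6*x_1 - 1/3*x_2 - 9/2 ≠ 0; add g_3 = 2/3*x_1*x_2 + 25/6*x_1 - 1/3*x_2 - 9/2 to the basis.

S(f_1,g_3): lcm = x_1**2*x_2. S = -25/4*x_1**2 + 2/3*x_1*x_2**2 + 19/6*x_1*x_2 + 27/4*x_1 - 1/3*x_2**2 - 4*x_2.
  leading term x_1**2: subtract (25/12)·f_1 from -25/4*x_1**2 + 2/3*x_1*x_2**2 + 19/6*x_1*x_2 + 27/4*x_1 - 1/3*x_2**2 - 4*x_2 → 2/3*x_1*x_2**2 + 22/3*x_1*x_2 + 281/12*x_1 - 1/3*x_2**2 - 73/12*x_2 - 25
  leading term x_1*x_2**2: subtract (x_2)·g_3 from 2/3*x_1*x_2**2 + 22/3*x_1*x_2 + 281/12*x_1 - 1/3*x_2**2 - 73/12*x_2 - 25 → 19/6*x_1*x_2 + 281/12*x_1 - 19/12*x_2 - 25
  leading term x_1*x_2: subtract (19/4)·g_3 from 19/6*x_1*x_2 + 281/12*x_1 - 19/12*x_2 - 25 → 29/8*x_1 - 29/8
  leading term x_1: no divisor's leading term divides it; move 29/8*x_1 to the remainder.
  leading term 1: no divisor's leading term divides it; move -29/8 to the remainder.
  remainder 29/8*x_1 - 29/8 ≠ 0; add g_4 = 29/8*x_1 - 29/8 to the basis.

S(g_3,g_4): lcm = x_1*x_2. S = 25/4*x_1 + 1/2*x_2 - 27/4.
  leading term x_1: subtract (50/29)·g_4 from 25/4*x_1 + 1/2*x_2 - 27/4 → 1/2*x_2 - 1/2
  leading term x_2: no divisor's leading term divides it; move 1/2*x_2 to the remainder.
  leading term 1: no divisor's leading term divides it; move -1/2 to the remainder.
  remainder 1/2*x_2 - 1/2 ≠ 0; add g_5 = 1/2*x_2 - 1/2 to the basis.

The other S-polynomials (S(f_2,g_3), S(f_1,g_4), S(f_2,g_4), S(f_1,g_5), S(f_2,g_5), S(g_3,g_5), S(g_4,g_5)) all reduce to 0 modulo the current basis, so we have a Gröbner basis.
Inter-reduce: drop elements whose leading term is divisible by another's, tail-reduce, and make monic.

G = {x_1 - 1, x_2 - 1}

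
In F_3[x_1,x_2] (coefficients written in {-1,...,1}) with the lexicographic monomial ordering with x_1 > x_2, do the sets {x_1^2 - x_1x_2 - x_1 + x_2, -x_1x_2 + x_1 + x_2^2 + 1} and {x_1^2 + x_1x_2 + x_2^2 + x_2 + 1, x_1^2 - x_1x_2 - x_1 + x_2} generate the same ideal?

Two ideals are equal iff their reduced Gröbner bases coincide (the reduced basis is unique for a fixed ordering).
Buchberger on the first generating set:
f_1 = x_1^2 - x_1x_2 - x_1 + x_2, LT = x_1^2.
f_2 = -x_1x_2 + x_1 + x_2^2 + 1, LT = x_1x_2.

S(f_1,f_2): lcm = x_1^2x_2. S = x_1^2 - x_1x_2 + x_1 + x_2^2.
  reduce S modulo (f_1, f_2):
  remainder -x_1 + x_2^2 - x_2 ≠ 0; add g_3 = -x_1 + x_2^2 - x_2 to the basis.

S(f_1,g_3): lcm = x_1^2. S = x_1x_2^2 + x_1x_2 - x_1 + x_2.
  reduce S modulo (f_1, f_2, g_3):
  remainder x_2^3 + x_2 - 1 ≠ 0; add g_4 = x_2^3 + x_2 - 1 to the basis.

The other S-polynomials (S(f_2,g_3), S(f_1,g_4), S(f_2,g_4), S(g_3,g_4)) all reduce to 0 modulo the current basis, so we have a Gröbner basis.
Inter-reduce: drop elements whose leading term is divisible by another's, tail-reduce, and make monic.
Reduced Gröbner basis: {x_1 - x_2^2 + x_2, x_2^3 + x_2 - 1}.

Buchberger on the second generating set:
h_1 = x_1^2 + x_1x_2 + x_2^2 + x_2 + 1, LT = x_1^2.
h_2 = x_1^2 - x_1x_2 - x_1 + x_2, LT = x_1^2.

S(h_1,h_2): lcm = x_1^2. S = -x_1x_2 + x_1 + x_2^2 + 1.
  reduce S modulo (h_1, h_2):
  remainder -x_1x_2 + x_1 + x_2^2 + 1 ≠ 0; add k_3 = -x_1x_2 + x_1 + x_2^2 + 1 to the basis.

S(h_1,k_3): lcm = x_1^2x_2. S = x_1^2 - x_1x_2^2 + x_1 + x_2^3 + x_2^2 + x_2.
  reduce S modulo (h_1, h_2, k_3):
  remainder -x_1 + x_2^2 - x_2 ≠ 0; add k_4 = -x_1 + x_2^2 - x_2 to the basis.

S(h_1,k_4): lcm = x_1^2. S = x_1x_2^2 + x_2^2 + x_2 + 1.
  reduce S modulo (h_1, h_2, k_3, k_4):
  remainder x_2^3 + x_2 - 1 ≠ 0; add k_5 = x_2^3 + x_2 - 1 to the basis.

The other S-polynomials (S(h_2,k_3), S(h_2,k_4), S(k_3,k_4), S(h_1,k_5), S(h_2,k_5), S(k_3,k_5), S(k_4,k_5)) all reduce to 0 modulo the current basis, so we have a Gröbner basis.
Inter-reduce: drop elements whose leading term is divisible by another's, tail-reduce, and make monic.
Reduced Gröbner basis: {x_1 - x_2^2 + x_2, x_2^3 + x_2 - 1}.

These coincide, so the ideals are equal.

Yes, the ideals are equal.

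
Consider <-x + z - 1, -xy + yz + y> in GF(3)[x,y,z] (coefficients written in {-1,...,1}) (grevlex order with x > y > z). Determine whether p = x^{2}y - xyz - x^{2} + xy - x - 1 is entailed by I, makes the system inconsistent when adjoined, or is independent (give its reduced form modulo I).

x^{2}y - xyz - x^{2} + xy - x - 1 is independent of I; its normal form modulo I is -z^{2} + z - 1.

First compute the reduced Gröbner basis of I by Buchberger's algorithm.
f_1 = -x + z - 1, LT = x.
f_2 = -xy + yz + y, LT = xy.

S(f_1,f_2): lcm = xy. S = -y.
  reduce S modulo (f_1, f_2):
  remainder -y ≠ 0; add h_3 = -y to the basis.

The other S-polynomials (S(f_1,h_3), S(f_2,h_3)) all reduce to 0 modulo the current basis, so we have a Gröbner basis.
Inter-reduce: drop elements whose leading term is divisible by another's, tail-reduce, and make monic.
Reduced Gröbner basis: {x - z + 1, y}.
Label its elements g_1 = x - z + 1, g_2 = y.

Reduce p = x^{2}y - xyz - x^{2} + xy - x - 1 modulo G:
  leading term x^{2}y: subtract (xy)·g_1 from x^{2}y - xyz - x^{2} + xy - x - 1 → -x^{2} - x - 1
  leading term x^{2}: subtract (-x)·g_1 from -x^{2} - x - 1 → -xz - 1
  leading term xz: subtract (-z)·g_1 from -xz - 1 → -z^{2} + z - 1
  leading term z^{2}: no divisor's leading term divides it; move -z^{2} to the remainder.
  leading term z: no divisor's leading term divides it; move z to the remainder.
  leading term 1: no divisor's leading term divides it; move -1 to the remainder.
  normal form = -z^{2} + z - 1.
The normal form is nonzero, so p ∉ I. Since p minus its normal form lies in I, I + (p) = I + (r) where r = -z^{2} + z - 1; decide whether this ideal is the whole ring.
Run Buchberger on G together with r (pairs among the g_i already reduce to 0 since G is a Gröbner basis):
g_1 = x - z + 1, LT = x.
g_2 = y, LT = y.
r = -z^{2} + z - 1, LT = z^{2}.

The S-polynomials (S(g_1,g_2), S(g_1,r), S(g_2,r)) all reduce to 0 modulo the current basis, so we have a Gröbner basis.
Inter-reduce: drop elements whose leading term is divisible by another's, tail-reduce, and make monic.
Reduced Gröbner basis: {z^{2} - z + 1, x - z + 1, y}.
The reduced Gröbner basis of I + (p) is {z^{2} - z + 1, x - z + 1, y} ≠ {1}, a proper ideal, so the enlarged system stays consistent: p is independent of I, with normal form -z^{2} + z - 1.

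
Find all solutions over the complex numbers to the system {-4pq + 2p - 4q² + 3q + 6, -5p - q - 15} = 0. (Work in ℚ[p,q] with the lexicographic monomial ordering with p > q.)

{(-3, 0), (-313/80, 73/16)}

Compute a lex Gröbner basis by Buchberger's algorithm.
f_1 = -4pq + 2p - 4q² + 3q + 6, LT = pq.
f_2 = -5p - q - 15, LT = p.

S(f_1,f_2): lcm = pq. S = -½p + ⅘q² - 15/4q - 3/2.
  leading term p: subtract (1/10)·f_2 from -½p + ⅘q² - 15/4q - 3/2 → ⅘q² - 73/20q
  leading term q²: no divisor's leading term divides it; move ⅘q² to the remainder.
  leading term q: no divisor's leading term divides it; move -73/20q to the remainder.
  remainder ⅘q² - 73/20q ≠ 0; add h_3 = ⅘q² - 73/20q to the basis.

The other S-polynomials (S(f_1,h_3), S(f_2,h_3)) all reduce to 0 modulo the current basis, so we have a Gröbner basis.
Inter-reduce: drop elements whose leading term is divisible by another's, tail-reduce, and make monic.
Reduced Gröbner basis: {p + ⅕q + 3, q² - 73/16q}.

Since the basis is lex-ordered, q² - 73/16q is univariate in q. Its roots are {0, 73/16}. Back-substituting each root into the other basis elements fixes the other coordinates.
  q = 0: the earlier basis element becomes p + 3 = 0, giving p = -3 — point (-3, 0).
  q = 73/16: the earlier basis element becomes p + 313/80 = 0, giving p = -313/80 — point (-313/80, 73/16).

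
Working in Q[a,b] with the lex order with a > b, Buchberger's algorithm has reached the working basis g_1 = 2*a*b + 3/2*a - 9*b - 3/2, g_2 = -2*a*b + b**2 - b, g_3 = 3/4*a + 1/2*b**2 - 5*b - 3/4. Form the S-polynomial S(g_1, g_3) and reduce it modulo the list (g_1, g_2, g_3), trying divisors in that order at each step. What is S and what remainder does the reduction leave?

S(g_1, g_3) = 3/4*a - 2/3*b**3 + 20/3*b**2 - 7/2*b - 3/4; remainder on division = -2/3*b**3 + 37/6*b**2 + 3/2*b.

lcm(LM(g_1), LM(g_3)) = a*b.
S = (lcm/LT(g_1))·g_1 − (lcm/LT(g_3))·g_3 = 3/4*a - 2/3*b**3 + 20/3*b**2 - 7/2*b - 3/4.
Reduce S modulo (g_1, g_2, g_3) in that order:
  leading term a: subtract (1)·g_3 from 3/4*a - 2/3*b**3 + 20/3*b**2 - 7/2*b - 3/4 → -2/3*b**3 + 37/6*b**2 + 3/2*b
  leading term b**3: no divisor's leading term divides it; move -2/3*b**3 to the remainder.
  leading term b**2: no divisor's leading term divides it; move 37/6*b**2 to the remainder.
  leading term b: no divisor's leading term divides it; move 3/2*b to the remainder.
The remainder -2/3*b**3 + 37/6*b**2 + 3/2*b is nonzero, so it would be added as the next basis element.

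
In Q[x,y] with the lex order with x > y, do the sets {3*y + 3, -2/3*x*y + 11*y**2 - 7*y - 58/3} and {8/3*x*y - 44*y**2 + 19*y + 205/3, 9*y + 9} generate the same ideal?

Yes, the ideals are equal.

For a fixed monomial order, each ideal has a unique reduced Gröbner basis; comparing bases decides equality.
Buchberger on the first generating set:
f_1 = 3*y + 3, LT = y.
f_2 = -2/3*x*y + 11*y**2 - 7*y - 58/3, LT = x*y.

S(f_1,f_2): lcm = x*y. S = x + 33/2*y**2 - 21/2*y - 29.
  reduce S modulo (f_1, f_2):
  remainder x - 2 ≠ 0; add g_3 = x - 2 to the basis.

The other S-polynomials (S(f_1,g_3), S(f_2,g_3)) all reduce to 0 modulo the current basis, so we have a Gröbner basis.
Inter-reduce: drop elements whose leading term is divisible by another's, tail-reduce, and make monic.
Reduced Gröbner basis: {x - 2, y + 1}.

Buchberger on the second generating set:
h_1 = 8/3*x*y - 44*y**2 + 19*y + 205/3, LT = x*y.
h_2 = 9*y + 9, LT = y.

S(h_1,h_2): lcm = x*y. S = -x - 33/2*y**2 + 57/8*y + 205/8.
  reduce S modulo (h_1, h_2):
  remainder -x + 2 ≠ 0; add k_3 = -x + 2 to the basis.

The other S-polynomials (S(h_1,k_3), S(h_2,k_3)) all reduce to 0 modulo the current basis, so we have a Gröbner basis.
Inter-reduce: drop elements whose leading term is divisible by another's, tail-reduce, and make monic.
Reduced Gröbner basis: {x - 2, y + 1}.

Same reduced basis, so the two generating sets span the same ideal.
The choice of monomial ordering does not affect the verdict — as long as both bases are computed under the same ordering, their equality decides ideal equality.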